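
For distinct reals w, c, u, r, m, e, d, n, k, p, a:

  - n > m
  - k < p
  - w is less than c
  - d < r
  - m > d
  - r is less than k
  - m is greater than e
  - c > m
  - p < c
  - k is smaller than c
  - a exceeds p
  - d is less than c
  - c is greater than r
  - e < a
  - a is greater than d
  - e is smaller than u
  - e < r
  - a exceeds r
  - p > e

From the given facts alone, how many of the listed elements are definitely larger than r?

4

From r the given relations immediately reach k, a, c.
From those, p — 4 in total.
Nothing else is reachable above r; 4 in all.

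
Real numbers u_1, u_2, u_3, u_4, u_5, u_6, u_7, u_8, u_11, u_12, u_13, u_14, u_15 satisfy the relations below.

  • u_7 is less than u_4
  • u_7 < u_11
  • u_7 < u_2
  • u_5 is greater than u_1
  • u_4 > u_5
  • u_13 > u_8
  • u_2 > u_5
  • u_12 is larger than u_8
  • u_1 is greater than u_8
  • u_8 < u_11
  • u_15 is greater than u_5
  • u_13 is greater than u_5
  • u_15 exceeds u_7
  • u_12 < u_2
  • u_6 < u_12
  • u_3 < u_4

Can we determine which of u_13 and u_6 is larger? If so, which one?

Following every chain through u_6: above u_6 we get u_12, u_2.
u_13 is not reached, and no chain runs the other way from u_13 to u_6.
So the given relations leave the order of u_6 and u_13 undetermined.

undetermined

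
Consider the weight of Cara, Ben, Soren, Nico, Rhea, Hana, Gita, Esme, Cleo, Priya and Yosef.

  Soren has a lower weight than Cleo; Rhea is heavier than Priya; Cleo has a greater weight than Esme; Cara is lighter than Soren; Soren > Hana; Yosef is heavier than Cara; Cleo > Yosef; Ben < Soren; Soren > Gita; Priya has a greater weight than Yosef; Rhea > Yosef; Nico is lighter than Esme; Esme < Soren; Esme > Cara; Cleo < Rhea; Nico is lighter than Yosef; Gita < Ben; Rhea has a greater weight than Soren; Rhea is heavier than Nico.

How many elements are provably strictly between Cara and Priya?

The relations place Cara below Priya. An element lies strictly between them when it is forced above Cara and also forced below Priya.
Above Cara: {Yosef, Esme, Soren, Cleo, Rhea}. Below Priya: {Nico, Yosef}.
Intersection: {Yosef} — 1.

1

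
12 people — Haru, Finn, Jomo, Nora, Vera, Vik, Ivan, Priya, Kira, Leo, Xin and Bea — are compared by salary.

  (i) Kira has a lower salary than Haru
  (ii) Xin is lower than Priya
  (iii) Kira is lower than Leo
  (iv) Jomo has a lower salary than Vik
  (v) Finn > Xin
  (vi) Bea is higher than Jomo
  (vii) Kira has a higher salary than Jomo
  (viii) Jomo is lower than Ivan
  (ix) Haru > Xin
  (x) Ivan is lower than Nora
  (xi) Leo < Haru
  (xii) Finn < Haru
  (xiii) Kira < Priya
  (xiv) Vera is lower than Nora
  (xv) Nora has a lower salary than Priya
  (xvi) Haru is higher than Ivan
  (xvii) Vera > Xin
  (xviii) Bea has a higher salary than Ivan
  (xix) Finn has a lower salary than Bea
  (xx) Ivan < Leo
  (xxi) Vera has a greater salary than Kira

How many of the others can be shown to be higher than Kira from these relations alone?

The elements the relations force above Kira are Vera, Leo, Nora, Haru, Priya — no chain reaches any other.
That is 5.

5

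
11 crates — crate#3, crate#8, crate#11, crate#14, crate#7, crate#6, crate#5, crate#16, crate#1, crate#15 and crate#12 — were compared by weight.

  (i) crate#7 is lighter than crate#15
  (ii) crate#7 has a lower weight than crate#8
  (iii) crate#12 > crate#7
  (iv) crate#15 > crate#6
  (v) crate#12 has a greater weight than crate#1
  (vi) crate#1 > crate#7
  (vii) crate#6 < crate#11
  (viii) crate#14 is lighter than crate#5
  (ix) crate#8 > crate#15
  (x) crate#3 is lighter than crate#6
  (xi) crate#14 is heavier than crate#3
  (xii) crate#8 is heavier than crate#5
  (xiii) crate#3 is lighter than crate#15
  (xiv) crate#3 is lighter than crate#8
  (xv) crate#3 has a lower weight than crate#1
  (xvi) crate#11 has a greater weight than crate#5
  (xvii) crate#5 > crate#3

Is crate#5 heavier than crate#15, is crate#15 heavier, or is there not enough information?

Following every chain through crate#5: above crate#5 we get crate#11, crate#8; below crate#5 we get crate#3, crate#14.
crate#15 is not reached, and no chain runs the other way from crate#15 to crate#5.
So the given relations leave the order of crate#5 and crate#15 undetermined.

undetermined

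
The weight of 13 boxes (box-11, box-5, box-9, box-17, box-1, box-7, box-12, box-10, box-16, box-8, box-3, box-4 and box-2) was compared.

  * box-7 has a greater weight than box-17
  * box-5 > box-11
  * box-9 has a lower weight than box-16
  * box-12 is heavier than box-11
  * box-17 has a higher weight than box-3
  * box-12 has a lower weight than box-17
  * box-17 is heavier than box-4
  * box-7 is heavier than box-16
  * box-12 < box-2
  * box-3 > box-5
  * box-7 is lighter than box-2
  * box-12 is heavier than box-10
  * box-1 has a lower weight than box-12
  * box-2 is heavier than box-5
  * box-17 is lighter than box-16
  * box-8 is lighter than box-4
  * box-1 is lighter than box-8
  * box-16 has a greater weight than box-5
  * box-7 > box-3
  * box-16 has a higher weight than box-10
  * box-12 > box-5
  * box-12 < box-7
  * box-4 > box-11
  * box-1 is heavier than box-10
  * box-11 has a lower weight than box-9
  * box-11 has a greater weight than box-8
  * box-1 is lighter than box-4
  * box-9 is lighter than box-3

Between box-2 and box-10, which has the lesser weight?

box-10 < box-1 and box-1 < box-8 give box-10 < box-8.
With box-8 < box-11: box-10 < box-1 < box-8 < box-11.
Then box-11 < box-5 extends the chain to box-5.
With box-5 < box-3: box-10 < box-1 < box-8 < box-11 < box-5 < box-3.
With box-3 < box-17: box-10 < box-1 < box-8 < box-11 < box-5 < box-3 < box-17.
Then box-17 < box-16 extends the chain to box-16.
Then box-16 < box-7 extends the chain to box-7.
With box-7 < box-2: box-10 < box-1 < box-8 < box-11 < box-5 < box-3 < box-17 < box-16 < box-7 < box-2.
So box-10 < box-2; box-10 is the lighter of the two.

box-10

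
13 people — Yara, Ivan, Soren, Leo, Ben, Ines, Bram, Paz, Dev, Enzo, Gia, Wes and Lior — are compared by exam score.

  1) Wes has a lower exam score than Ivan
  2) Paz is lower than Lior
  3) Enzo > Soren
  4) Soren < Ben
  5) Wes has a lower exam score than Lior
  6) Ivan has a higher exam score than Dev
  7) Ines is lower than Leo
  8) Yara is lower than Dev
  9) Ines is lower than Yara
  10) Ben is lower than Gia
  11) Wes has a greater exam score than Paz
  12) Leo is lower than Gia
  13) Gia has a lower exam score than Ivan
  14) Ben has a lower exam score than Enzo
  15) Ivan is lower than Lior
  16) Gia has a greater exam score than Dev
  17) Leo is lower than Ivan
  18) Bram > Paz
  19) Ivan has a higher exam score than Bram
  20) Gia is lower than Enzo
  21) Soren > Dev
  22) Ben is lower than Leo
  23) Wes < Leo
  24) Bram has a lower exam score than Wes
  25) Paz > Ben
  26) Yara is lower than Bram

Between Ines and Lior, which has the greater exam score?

Lior

Ines < Yara < Dev < Soren < Ben < Paz < Bram < Wes < Leo < Gia < Ivan < Lior, by transitivity through Yara, Dev, Soren, Ben, Paz, Bram, Wes, Leo, Gia, Ivan.
So Ines < Lior; Lior is the higher of the two.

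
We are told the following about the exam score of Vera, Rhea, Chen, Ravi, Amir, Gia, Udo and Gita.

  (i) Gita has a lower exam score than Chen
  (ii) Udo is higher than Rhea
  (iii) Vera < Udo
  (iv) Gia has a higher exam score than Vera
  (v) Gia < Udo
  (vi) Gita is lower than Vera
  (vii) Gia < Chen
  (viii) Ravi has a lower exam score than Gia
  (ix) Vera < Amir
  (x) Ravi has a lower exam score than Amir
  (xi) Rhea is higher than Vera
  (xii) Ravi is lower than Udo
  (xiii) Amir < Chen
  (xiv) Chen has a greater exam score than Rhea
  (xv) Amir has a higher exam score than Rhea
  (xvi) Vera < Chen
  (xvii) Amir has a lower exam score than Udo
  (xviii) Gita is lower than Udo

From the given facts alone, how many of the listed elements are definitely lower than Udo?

6

The elements the relations force below Udo are Ravi, Gita, Vera, Gia, Rhea, Amir — no chain reaches any other.
That is 6.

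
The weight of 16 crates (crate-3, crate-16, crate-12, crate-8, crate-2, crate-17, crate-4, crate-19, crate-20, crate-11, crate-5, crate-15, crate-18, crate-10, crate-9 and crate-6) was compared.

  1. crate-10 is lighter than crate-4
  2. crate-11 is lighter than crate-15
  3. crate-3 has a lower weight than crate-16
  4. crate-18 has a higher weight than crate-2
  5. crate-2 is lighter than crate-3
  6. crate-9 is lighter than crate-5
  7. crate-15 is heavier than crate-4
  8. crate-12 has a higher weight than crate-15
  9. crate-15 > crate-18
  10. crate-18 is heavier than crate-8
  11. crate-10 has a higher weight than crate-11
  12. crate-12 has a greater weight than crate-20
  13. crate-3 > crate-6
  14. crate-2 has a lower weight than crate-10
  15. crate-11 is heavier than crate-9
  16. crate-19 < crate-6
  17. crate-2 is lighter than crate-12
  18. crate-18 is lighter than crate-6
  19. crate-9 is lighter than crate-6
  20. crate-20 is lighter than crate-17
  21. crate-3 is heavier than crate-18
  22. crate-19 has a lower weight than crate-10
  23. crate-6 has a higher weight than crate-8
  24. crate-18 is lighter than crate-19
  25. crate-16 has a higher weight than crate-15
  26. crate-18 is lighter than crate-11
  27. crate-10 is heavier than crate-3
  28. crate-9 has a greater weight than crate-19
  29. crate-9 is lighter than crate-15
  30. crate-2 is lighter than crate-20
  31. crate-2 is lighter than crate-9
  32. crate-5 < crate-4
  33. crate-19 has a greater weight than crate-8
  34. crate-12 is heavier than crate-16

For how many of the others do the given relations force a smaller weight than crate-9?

From crate-9 the given relations immediately reach crate-2, crate-19.
From those, crate-8, crate-18 — 4 in total.
Nothing else is reachable below crate-9; 4 in all.

4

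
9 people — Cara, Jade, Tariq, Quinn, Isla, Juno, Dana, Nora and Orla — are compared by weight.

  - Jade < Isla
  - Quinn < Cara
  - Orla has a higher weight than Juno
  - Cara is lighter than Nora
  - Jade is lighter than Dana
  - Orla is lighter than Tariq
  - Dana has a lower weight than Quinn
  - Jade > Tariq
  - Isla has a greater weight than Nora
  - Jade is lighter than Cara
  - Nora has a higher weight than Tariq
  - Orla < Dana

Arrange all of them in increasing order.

Nothing is placed below Juno, so it is least; from there Juno < Orla; Orla < Tariq; Tariq < Jade; Jade < Dana; Dana < Quinn; Quinn < Cara; Cara < Nora; Nora < Isla, each given directly.

Juno < Orla < Tariq < Jade < Dana < Quinn < Cara < Nora < Isla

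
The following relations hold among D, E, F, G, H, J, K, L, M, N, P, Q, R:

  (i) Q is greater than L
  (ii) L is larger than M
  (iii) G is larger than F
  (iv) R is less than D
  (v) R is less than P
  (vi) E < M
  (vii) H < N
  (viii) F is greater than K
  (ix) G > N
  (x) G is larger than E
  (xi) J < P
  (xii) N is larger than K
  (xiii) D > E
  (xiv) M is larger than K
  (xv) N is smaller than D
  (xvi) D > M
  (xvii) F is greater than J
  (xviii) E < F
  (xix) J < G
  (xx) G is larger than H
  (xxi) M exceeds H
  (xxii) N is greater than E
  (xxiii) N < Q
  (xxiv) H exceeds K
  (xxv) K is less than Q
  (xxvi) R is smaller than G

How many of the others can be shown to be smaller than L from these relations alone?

The elements the relations force below L are K, E, H, M — no chain reaches any other.
That is 4.

4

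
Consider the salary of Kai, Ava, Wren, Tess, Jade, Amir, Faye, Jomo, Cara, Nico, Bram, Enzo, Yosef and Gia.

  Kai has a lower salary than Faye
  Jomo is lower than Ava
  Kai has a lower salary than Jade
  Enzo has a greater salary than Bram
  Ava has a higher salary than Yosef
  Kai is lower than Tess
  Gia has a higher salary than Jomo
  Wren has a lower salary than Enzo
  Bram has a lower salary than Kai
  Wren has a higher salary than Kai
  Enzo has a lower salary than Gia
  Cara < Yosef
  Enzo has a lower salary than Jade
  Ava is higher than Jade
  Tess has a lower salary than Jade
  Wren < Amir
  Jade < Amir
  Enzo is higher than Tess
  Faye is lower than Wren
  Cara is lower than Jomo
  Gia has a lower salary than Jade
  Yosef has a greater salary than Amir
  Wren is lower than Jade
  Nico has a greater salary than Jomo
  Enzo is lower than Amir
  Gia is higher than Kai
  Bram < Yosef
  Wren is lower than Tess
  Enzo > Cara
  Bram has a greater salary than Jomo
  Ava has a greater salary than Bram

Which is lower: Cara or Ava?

Link the given pairs in sequence: Cara < Jomo; Jomo < Bram; Bram < Kai; Kai < Faye; Faye < Wren; Wren < Tess; Tess < Enzo; Enzo < Gia; Gia < Jade; Jade < Amir; Amir < Yosef; Yosef < Ava.
Chaining these gives Cara < Jomo < Bram < Kai < Faye < Wren < Tess < Enzo < Gia < Jade < Amir < Yosef < Ava.
So Cara < Ava; Cara is the lower of the two.

Cara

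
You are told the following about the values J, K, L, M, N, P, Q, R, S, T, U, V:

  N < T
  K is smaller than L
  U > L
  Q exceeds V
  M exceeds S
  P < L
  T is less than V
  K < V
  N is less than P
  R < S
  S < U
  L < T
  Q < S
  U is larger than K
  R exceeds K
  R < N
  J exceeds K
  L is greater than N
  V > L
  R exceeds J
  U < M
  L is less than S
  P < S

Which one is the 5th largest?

V

Chaining the given pairs: K < J < R < N < P < L < T < V < Q < S < U < M.
The 5th largest is V.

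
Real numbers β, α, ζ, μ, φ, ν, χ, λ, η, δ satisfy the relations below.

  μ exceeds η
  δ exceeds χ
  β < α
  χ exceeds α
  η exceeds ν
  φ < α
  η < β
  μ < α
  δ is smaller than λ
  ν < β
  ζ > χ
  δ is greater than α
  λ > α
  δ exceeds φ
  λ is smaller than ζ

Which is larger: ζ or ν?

ζ

ν < η and η < β give ν < β.
With β < α: ν < η < β < α.
Then α < χ extends the chain to χ.
Then χ < δ extends the chain to δ.
Then δ < λ extends the chain to λ.
Then λ < ζ extends the chain to ζ.
So ν < ζ; ζ is the larger of the two.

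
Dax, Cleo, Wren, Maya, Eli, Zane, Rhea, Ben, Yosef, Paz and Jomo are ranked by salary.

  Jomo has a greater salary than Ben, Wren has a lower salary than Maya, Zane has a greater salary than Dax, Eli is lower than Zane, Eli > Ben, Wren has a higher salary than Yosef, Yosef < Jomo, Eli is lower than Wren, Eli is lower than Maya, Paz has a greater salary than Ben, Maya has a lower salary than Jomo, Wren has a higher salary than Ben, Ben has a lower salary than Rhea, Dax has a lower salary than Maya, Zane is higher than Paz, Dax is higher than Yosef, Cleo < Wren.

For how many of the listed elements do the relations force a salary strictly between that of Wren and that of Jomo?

The relations place Wren below Jomo. An element lies strictly between them when it is forced above Wren and also forced below Jomo.
Above Wren: {Maya}. Below Jomo: {Ben, Yosef, Cleo, Eli, Dax, Maya}.
Intersection: {Maya} — 1.

1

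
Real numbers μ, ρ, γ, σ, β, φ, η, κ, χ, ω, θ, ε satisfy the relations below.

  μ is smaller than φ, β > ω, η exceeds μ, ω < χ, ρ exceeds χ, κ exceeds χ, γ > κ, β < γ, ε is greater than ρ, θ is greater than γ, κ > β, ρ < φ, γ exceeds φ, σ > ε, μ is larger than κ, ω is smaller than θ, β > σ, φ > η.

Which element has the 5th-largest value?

μ

Chaining the given pairs: ω < χ < ρ < ε < σ < β < κ < μ < η < φ < γ < θ.
The 5th largest is μ.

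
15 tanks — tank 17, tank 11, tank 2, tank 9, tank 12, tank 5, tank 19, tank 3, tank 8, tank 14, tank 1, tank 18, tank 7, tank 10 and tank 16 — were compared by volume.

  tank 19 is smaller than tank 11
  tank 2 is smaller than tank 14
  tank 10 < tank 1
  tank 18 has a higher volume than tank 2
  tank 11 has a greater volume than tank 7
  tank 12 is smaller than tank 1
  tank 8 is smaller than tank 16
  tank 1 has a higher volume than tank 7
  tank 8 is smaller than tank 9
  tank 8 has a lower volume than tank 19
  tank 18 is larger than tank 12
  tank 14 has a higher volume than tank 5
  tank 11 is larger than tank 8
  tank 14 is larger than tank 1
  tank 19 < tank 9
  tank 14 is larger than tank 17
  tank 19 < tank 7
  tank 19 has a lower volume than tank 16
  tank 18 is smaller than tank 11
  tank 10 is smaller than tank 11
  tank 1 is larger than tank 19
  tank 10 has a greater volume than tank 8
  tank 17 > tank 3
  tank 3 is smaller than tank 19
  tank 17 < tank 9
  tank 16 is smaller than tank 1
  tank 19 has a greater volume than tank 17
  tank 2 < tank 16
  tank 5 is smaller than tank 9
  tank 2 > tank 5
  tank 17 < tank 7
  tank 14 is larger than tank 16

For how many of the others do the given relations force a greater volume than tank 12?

The elements the relations force above tank 12 are tank 1, tank 18, tank 14, tank 11 — no chain reaches any other.
That is 4.

4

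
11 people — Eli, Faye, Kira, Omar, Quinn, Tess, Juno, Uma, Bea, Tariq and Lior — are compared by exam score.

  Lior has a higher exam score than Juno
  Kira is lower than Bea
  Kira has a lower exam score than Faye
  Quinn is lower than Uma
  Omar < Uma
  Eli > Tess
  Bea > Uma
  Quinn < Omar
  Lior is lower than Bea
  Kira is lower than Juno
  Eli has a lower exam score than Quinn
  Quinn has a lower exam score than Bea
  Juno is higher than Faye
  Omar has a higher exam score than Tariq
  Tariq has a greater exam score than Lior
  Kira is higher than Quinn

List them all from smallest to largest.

Nothing is placed below Tess, so it is least; from there Tess < Eli; Eli < Quinn; Quinn < Kira; Kira < Faye; Faye < Juno; Juno < Lior; Lior < Tariq; Tariq < Omar; Omar < Uma; Uma < Bea, each given directly.

Tess < Eli < Quinn < Kira < Faye < Juno < Lior < Tariq < Omar < Uma < Bea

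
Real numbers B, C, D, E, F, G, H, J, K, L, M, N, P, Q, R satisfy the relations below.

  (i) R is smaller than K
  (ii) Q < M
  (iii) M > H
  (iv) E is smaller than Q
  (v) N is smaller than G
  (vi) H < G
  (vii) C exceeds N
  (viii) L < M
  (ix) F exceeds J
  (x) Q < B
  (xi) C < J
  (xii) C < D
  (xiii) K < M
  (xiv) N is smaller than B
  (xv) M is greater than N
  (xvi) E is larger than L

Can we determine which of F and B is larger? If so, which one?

Following every chain through F: below F we get N, C, J.
B is not reached, and no chain runs the other way from B to F.
So the given relations leave the order of F and B undetermined.

undetermined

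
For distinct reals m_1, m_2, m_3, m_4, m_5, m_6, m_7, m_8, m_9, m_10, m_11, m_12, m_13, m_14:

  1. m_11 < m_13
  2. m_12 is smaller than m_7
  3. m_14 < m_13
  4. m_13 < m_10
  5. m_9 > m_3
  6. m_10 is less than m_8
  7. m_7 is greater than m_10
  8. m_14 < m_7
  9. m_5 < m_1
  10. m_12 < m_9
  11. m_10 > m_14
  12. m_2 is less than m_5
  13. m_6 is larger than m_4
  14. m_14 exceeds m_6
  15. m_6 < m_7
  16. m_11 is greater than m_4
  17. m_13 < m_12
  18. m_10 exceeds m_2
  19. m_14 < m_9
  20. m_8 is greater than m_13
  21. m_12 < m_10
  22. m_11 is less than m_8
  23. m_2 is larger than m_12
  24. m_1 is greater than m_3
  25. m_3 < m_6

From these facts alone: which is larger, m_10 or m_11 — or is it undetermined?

The relevant relations are m_11 < m_13; m_13 < m_12; m_12 < m_2; m_2 < m_10.
Together: m_11 < m_13 < m_12 < m_2 < m_10.
So m_10 is larger.

m_10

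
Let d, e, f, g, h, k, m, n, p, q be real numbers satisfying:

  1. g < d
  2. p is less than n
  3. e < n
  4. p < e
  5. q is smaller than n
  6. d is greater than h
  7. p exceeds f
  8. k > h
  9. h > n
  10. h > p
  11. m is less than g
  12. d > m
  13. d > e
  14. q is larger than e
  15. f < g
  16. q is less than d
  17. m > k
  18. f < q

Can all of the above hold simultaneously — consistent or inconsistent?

The single ordering f < p < e < q < n < h < k < m < g < d satisfies every listed relation, so no contradiction arises.

consistent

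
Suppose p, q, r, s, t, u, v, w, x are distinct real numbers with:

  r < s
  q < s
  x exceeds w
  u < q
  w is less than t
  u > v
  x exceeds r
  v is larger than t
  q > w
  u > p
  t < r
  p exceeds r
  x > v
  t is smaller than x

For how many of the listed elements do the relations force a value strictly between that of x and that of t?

The relations place t below x. An element lies strictly between them when it is forced above t and also forced below x.
Above t: {v, r, p, u, q, s}. Below x: {w, v, r}.
Intersection: {v, r} — 2.

2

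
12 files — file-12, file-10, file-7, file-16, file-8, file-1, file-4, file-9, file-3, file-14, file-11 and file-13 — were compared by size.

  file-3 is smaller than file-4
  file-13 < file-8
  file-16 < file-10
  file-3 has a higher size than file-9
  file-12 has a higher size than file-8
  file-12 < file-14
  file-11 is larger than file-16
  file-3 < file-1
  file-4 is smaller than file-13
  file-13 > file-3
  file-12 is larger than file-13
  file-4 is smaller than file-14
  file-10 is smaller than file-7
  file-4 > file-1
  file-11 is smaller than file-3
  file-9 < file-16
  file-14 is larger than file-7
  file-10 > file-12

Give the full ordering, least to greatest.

file-9 < file-16 < file-11 < file-3 < file-1 < file-4 < file-13 < file-8 < file-12 < file-10 < file-7 < file-14

The consecutive links are each given: file-9 < file-16; file-16 < file-11; file-11 < file-3; file-3 < file-1; file-1 < file-4; file-4 < file-13; file-13 < file-8; file-8 < file-12; file-12 < file-10; file-10 < file-7; file-7 < file-14.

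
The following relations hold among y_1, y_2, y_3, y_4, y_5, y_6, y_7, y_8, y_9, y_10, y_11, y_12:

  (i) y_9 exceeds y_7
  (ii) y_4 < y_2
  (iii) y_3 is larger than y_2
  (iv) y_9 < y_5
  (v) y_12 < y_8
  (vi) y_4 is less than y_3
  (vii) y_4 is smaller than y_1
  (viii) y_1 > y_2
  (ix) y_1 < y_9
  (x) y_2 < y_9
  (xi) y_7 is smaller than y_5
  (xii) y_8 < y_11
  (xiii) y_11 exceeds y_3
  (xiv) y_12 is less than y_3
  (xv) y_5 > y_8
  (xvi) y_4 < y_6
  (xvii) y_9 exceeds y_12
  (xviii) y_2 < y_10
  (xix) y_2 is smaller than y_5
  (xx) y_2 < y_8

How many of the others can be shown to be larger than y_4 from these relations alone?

9

Directly above y_4: y_2, y_1, y_6, y_3.
One step further: y_9, y_10, y_8, y_11, y_5 (9 so far).
No other element is forced above y_4 by the given relations, so the count is 9.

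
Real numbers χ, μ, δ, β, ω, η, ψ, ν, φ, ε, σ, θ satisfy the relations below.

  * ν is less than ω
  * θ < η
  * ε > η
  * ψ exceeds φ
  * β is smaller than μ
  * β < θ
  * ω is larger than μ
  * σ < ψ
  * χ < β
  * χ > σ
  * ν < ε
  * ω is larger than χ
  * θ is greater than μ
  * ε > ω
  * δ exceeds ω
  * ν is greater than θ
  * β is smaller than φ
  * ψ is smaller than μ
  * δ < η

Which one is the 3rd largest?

δ

The consecutive relations fix a unique order: σ < χ < β < φ < ψ < μ < θ < ν < ω < δ < η < ε.
Counting 3 from the largest end gives δ.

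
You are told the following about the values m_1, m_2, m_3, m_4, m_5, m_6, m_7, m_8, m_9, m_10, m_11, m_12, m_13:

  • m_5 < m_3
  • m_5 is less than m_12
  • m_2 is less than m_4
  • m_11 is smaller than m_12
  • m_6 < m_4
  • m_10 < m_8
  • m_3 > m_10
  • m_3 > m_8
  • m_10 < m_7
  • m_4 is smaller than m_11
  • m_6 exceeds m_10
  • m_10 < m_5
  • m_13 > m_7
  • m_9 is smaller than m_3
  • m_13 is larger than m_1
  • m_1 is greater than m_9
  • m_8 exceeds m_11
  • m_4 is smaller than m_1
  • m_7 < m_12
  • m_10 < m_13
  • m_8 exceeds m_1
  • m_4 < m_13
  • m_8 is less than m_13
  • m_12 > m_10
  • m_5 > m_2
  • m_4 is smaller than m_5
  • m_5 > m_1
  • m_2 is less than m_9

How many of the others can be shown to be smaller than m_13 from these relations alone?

9

The elements the relations force below m_13 are m_2, m_10, m_6, m_9, m_7, m_4, m_1, m_11, m_8 — no chain reaches any other.
That is 9.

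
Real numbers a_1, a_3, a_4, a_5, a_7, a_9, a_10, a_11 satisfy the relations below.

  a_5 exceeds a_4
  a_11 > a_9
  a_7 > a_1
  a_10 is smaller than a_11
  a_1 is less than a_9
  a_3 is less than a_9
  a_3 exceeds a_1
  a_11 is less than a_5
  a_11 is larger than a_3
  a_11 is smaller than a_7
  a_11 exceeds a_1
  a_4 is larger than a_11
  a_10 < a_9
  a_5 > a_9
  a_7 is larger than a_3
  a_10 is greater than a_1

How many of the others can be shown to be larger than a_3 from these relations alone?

5

From a_3 the given relations immediately reach a_9, a_11, a_7.
From those, a_4, a_5 — 5 in total.
Nothing else is reachable above a_3; 5 in all.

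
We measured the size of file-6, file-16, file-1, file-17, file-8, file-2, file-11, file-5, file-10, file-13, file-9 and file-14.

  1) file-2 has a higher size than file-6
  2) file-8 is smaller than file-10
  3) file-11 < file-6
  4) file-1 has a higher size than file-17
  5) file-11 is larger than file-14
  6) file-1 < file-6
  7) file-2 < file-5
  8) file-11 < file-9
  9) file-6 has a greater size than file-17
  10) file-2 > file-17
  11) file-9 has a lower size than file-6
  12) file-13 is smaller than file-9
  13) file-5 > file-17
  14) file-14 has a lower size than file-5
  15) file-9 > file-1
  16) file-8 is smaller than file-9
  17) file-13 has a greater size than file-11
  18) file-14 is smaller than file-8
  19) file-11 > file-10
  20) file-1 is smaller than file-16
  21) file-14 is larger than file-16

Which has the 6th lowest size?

file-10

Chaining the given pairs: file-17 < file-1 < file-16 < file-14 < file-8 < file-10 < file-11 < file-13 < file-9 < file-6 < file-2 < file-5.
Counting 6 from the smallest end gives file-10.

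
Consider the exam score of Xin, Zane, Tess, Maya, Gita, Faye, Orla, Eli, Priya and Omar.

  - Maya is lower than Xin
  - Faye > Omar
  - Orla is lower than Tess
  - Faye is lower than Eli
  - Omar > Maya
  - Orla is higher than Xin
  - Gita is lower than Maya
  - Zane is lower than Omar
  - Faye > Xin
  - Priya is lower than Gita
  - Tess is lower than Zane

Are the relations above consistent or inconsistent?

consistent

Every relation is compatible with Priya < Gita < Maya < Xin < Orla < Tess < Zane < Omar < Faye < Eli; the set is consistent.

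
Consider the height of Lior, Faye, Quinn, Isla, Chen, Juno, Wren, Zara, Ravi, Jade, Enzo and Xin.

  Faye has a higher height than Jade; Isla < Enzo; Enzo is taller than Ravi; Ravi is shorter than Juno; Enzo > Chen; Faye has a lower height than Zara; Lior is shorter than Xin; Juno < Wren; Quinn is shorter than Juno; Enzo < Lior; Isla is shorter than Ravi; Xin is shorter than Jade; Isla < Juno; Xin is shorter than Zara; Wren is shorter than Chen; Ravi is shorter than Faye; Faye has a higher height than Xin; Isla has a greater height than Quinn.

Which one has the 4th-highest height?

Xin

The consecutive relations fix a unique order: Quinn < Isla < Ravi < Juno < Wren < Chen < Enzo < Lior < Xin < Jade < Faye < Zara.
Counting 4 from the largest end gives Xin.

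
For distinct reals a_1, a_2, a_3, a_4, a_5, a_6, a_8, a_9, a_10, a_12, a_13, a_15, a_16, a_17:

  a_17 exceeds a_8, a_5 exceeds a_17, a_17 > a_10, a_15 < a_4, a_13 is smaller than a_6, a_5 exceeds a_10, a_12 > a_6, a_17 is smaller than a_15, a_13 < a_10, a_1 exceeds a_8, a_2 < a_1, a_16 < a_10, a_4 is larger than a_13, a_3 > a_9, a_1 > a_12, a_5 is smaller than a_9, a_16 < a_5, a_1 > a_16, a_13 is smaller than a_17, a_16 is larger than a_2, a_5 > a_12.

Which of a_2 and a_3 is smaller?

a_2

The relevant relations are a_2 < a_16; a_16 < a_10; a_10 < a_17; a_17 < a_5; a_5 < a_9; a_9 < a_3.
Together: a_2 < a_16 < a_10 < a_17 < a_5 < a_9 < a_3.
So a_2 < a_3; a_2 is the smaller of the two.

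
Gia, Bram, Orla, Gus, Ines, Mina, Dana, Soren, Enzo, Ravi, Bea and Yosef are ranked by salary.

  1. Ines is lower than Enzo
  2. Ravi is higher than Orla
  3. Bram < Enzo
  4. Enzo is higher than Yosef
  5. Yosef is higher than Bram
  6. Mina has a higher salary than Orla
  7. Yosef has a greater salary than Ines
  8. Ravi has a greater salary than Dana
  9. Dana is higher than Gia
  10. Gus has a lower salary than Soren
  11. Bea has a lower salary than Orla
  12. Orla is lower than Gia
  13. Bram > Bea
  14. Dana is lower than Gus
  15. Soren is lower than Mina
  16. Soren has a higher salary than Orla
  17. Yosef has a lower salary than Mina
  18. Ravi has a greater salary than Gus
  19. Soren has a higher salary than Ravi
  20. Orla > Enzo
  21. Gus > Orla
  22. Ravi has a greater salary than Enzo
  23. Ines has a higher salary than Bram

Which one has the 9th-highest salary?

Yosef

The consecutive relations fix a unique order: Bea < Bram < Ines < Yosef < Enzo < Orla < Gia < Dana < Gus < Ravi < Soren < Mina.
The 9th largest is Yosef.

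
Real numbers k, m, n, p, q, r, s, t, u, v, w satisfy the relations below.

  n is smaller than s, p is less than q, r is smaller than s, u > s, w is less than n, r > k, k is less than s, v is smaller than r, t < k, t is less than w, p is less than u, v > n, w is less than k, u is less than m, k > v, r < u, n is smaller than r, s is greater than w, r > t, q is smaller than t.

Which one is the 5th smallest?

n

Piecing the relations together gives one ordering: p < q < t < w < n < v < k < r < s < u < m.
The 5th smallest is n.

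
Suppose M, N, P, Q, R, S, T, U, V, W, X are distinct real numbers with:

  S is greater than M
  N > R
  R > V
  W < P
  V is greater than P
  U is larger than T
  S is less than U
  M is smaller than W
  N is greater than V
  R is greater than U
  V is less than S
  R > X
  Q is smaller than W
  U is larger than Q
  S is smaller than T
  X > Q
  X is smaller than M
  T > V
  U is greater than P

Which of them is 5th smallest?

P

The consecutive relations fix a unique order: Q < X < M < W < P < V < S < T < U < R < N.
The 5th smallest is P.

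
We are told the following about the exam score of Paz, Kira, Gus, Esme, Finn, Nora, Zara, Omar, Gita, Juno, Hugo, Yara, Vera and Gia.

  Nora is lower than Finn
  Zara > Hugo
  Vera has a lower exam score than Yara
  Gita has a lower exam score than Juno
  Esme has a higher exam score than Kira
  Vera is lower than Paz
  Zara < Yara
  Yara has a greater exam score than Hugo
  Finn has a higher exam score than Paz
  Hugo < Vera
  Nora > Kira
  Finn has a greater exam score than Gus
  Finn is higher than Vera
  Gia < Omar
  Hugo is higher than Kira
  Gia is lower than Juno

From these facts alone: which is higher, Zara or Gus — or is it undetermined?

Following every chain through Zara: above Zara we get Yara; below Zara we get Kira, Hugo.
Gus is not reached, and no chain runs the other way from Gus to Zara.
So the given relations leave the order of Zara and Gus undetermined.

undetermined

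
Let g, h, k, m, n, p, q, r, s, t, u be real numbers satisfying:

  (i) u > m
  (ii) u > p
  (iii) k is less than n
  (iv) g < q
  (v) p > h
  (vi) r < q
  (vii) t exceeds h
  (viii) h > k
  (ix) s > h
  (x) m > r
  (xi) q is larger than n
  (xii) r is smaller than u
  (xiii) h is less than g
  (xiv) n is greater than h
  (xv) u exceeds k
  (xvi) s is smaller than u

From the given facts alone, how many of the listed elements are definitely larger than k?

8

Directly above k: h, n, u.
One step further: g, t, q, p, s (8 so far).
No other element is forced above k by the given relations, so the count is 8.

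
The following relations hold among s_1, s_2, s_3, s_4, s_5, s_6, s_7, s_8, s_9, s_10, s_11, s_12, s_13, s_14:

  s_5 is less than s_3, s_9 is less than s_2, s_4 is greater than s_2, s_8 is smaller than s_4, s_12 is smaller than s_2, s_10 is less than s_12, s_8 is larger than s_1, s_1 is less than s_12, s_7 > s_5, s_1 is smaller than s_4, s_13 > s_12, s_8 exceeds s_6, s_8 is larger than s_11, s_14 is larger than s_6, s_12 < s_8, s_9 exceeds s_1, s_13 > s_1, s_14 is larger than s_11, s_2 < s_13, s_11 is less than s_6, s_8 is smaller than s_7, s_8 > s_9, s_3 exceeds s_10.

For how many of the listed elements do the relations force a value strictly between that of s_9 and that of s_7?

1

Chaining upward from s_9 reaches: s_8, s_2, s_13, s_4.
Chaining downward from s_7 reaches: s_5, s_11, s_10, s_6, s_1, s_12, s_8.
Strictly between s_9 and s_7 are those in both lists: s_8 — 1 element.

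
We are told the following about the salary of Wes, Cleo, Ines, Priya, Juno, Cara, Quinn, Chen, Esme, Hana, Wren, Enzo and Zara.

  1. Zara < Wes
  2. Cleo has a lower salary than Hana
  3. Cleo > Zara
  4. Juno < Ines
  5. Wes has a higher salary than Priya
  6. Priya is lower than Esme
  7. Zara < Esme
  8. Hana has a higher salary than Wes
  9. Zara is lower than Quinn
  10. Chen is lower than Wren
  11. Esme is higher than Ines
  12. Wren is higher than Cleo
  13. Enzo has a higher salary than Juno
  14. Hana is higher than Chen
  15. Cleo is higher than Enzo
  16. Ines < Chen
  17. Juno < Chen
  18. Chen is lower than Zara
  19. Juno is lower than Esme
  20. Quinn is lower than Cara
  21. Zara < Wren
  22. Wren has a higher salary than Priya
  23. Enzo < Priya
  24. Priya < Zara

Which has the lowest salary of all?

Ines is not least since Juno < Ines; Enzo is not least since Juno < Enzo; Priya is not least since Enzo < Priya; Chen is not least since Juno < Chen; Zara is not least since Chen < Zara; Quinn is not least since Zara < Quinn; Cara is not least since Quinn < Cara; Cleo is not least since Enzo < Cleo; Wes is not least since Priya < Wes; Wren is not least since Priya < Wren; Hana is not least since Wes < Hana; Esme is not least since Ines < Esme.
Only Juno has nothing below it, so Juno is the lowest salary.

Juno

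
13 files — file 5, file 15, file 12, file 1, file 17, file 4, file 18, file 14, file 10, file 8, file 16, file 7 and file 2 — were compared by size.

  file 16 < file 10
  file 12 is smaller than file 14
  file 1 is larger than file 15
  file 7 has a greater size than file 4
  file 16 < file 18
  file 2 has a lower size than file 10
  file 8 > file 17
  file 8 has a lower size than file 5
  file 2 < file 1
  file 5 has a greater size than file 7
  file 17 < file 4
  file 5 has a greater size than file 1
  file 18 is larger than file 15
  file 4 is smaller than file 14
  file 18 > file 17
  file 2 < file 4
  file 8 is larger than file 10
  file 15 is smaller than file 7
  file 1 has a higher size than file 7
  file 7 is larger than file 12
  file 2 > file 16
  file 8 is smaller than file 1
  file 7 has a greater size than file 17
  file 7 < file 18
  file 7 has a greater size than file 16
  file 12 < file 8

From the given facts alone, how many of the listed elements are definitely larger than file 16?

Directly above file 16: file 2, file 10, file 7, file 18.
One step further: file 4, file 8, file 1, file 5 (8 so far).
One step further: file 14 (9 so far).
Nothing else is reachable above file 16; 9 in all.

9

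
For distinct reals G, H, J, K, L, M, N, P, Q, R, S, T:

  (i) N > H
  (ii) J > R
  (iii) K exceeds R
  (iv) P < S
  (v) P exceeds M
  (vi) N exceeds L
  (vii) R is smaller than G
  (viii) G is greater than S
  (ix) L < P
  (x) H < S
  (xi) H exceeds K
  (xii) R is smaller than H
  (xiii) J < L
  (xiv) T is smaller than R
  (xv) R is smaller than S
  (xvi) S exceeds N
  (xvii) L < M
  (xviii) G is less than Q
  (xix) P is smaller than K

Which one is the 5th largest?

Chaining the given pairs: T < R < J < L < M < P < K < H < N < S < G < Q.
Counting 5 from the largest end gives H.

H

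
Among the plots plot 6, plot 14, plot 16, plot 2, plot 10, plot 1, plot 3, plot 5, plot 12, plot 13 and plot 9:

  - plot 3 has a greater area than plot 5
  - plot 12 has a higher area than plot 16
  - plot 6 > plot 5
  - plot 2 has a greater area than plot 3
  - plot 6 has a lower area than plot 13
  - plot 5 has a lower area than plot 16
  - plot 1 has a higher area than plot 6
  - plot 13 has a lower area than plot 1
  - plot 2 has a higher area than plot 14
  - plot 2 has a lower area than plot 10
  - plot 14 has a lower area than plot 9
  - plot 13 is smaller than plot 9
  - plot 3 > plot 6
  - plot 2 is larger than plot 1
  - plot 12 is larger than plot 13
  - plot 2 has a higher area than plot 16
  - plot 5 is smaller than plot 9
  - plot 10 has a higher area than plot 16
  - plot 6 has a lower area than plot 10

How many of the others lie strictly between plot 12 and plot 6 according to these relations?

Chaining upward from plot 6 reaches: plot 3, plot 13, plot 1, plot 2, plot 9, plot 10.
Chaining downward from plot 12 reaches: plot 5, plot 13, plot 16.
Strictly between plot 6 and plot 12 are those in both lists: plot 13 — 1 element.

1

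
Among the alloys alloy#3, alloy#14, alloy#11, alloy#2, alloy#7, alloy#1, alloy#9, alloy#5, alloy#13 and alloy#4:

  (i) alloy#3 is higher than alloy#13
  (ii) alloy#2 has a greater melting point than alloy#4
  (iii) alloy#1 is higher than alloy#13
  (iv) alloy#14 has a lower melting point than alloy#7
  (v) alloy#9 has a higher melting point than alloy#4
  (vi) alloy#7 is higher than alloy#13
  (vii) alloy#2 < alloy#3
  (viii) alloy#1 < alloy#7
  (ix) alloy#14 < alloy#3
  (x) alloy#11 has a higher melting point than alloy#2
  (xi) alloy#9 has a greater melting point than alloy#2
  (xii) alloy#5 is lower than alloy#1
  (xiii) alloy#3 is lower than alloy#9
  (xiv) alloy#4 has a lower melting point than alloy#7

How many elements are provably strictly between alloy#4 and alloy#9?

Chaining upward from alloy#4 reaches: alloy#2, alloy#11, alloy#3, alloy#7.
Chaining downward from alloy#9 reaches: alloy#14, alloy#13, alloy#2, alloy#3.
Strictly between alloy#4 and alloy#9 are those in both lists: alloy#2, alloy#3 — 2 elements.

2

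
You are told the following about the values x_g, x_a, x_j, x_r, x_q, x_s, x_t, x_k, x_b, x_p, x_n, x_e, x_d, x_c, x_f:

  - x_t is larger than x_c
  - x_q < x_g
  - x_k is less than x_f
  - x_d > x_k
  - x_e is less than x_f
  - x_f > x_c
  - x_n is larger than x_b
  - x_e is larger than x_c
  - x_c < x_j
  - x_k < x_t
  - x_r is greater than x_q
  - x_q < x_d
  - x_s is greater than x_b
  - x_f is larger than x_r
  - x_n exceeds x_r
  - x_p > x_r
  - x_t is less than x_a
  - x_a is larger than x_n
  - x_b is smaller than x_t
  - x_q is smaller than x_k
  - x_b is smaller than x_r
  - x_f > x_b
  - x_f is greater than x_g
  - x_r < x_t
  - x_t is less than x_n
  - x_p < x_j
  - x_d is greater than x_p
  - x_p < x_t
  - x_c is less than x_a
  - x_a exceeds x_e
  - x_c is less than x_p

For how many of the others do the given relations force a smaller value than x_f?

Directly below x_f: x_c, x_b, x_k, x_r, x_e, x_g.
One step further: x_q (7 so far).
Nothing else is reachable below x_f; 7 in all.

7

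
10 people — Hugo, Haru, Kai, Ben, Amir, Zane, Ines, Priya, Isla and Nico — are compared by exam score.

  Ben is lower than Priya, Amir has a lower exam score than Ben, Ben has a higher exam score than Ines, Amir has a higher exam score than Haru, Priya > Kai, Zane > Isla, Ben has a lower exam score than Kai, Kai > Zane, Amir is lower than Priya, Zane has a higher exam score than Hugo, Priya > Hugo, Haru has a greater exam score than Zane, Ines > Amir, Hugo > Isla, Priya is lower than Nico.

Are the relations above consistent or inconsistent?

consistent

Every relation is compatible with Isla < Hugo < Zane < Haru < Amir < Ines < Ben < Kai < Priya < Nico; the set is consistent.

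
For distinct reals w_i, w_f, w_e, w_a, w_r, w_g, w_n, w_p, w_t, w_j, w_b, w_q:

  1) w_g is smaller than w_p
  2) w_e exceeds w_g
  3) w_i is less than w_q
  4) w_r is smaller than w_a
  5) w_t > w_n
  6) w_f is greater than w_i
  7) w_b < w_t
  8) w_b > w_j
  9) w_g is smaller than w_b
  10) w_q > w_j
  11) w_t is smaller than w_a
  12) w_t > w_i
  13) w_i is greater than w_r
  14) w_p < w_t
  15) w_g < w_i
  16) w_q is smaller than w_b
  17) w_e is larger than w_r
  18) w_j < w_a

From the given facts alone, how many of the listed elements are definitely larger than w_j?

From w_j the given relations immediately reach w_q, w_b, w_a.
From those, w_t — 4 in total.
No other element is forced above w_j by the given relations, so the count is 4.

4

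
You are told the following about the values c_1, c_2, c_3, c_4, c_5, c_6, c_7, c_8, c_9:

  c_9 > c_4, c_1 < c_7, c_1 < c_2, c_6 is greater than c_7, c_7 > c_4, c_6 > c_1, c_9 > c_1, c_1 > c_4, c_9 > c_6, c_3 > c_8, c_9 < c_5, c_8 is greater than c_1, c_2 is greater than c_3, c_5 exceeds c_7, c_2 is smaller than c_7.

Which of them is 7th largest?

The consecutive relations fix a unique order: c_4 < c_1 < c_8 < c_3 < c_2 < c_7 < c_6 < c_9 < c_5.
The 7th largest is c_8.

c_8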